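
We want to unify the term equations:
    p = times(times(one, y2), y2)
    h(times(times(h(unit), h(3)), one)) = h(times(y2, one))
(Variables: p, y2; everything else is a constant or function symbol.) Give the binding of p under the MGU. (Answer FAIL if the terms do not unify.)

times(times(one, times(h(unit), h(3))), times(h(unit), h(3)))

Bind p := times(times(one, y2), y2); no other remaining equation mentions p.
Decompose h/1: times(times(h(unit), h(3)), one) = times(y2, one).
Decompose times/2: times(h(unit), h(3)) = y2,  one = one.
Bind y2 := times(h(unit), h(3)); no other remaining equation mentions y2. Substituting into the earlier binding gives p := times(times(one, times(h(unit), h(3))), times(h(unit), h(3))).
Delete trivial equation one = one.
MGU = { p -> times(times(one, times(h(unit), h(3))), times(h(unit), h(3))), y2 -> times(h(unit), h(3)) }, so p -> times(times(one, times(h(unit), h(3))), times(h(unit), h(3))).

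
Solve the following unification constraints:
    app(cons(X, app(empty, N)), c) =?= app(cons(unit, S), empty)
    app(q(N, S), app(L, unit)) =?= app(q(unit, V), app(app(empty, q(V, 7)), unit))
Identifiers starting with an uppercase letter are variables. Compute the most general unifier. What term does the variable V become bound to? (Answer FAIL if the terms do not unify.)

FAIL

Decompose app/2: cons(X, app(empty, N)) =?= cons(unit, S),  c =?= empty.
Decompose cons/2: X =?= unit,  app(empty, N) =?= S.
Bind X := unit; no other remaining equation mentions X.
Bind S := app(empty, N); substituting into the one remaining equation that mentions S gives: app(q(N, app(empty, N)), app(L, unit)) =?= app(q(unit, V), app(app(empty, q(V, 7)), unit)).
Clash: constants c and empty differ; no unifier exists.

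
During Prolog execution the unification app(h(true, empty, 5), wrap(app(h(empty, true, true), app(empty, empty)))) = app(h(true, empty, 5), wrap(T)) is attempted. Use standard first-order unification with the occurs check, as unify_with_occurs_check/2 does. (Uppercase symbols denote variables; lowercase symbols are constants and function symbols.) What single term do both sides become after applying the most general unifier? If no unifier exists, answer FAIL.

Decompose app/2: h(true, empty, 5) = h(true, empty, 5),  wrap(app(h(empty, true, true), app(empty, empty))) = wrap(T).
Delete trivial equation h(true, empty, 5) = h(true, empty, 5).
Decompose wrap/1: app(h(empty, true, true), app(empty, empty)) = T.
Bind T := app(h(empty, true, true), app(empty, empty)).
Applying the MGU to either side gives app(h(true, empty, 5), wrap(app(h(empty, true, true), app(empty, empty)))).

app(h(true, empty, 5), wrap(app(h(empty, true, true), app(empty, empty))))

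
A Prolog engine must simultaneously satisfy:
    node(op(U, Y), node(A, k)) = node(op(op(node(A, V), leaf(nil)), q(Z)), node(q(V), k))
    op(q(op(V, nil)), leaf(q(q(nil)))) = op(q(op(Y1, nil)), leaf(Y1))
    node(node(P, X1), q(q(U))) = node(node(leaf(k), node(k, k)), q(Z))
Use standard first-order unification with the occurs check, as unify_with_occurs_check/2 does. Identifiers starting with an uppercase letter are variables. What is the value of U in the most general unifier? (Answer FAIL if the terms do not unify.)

op(node(q(q(q(nil))), q(q(nil))), leaf(nil))

Decompose node/2: op(U, Y) = op(op(node(A, V), leaf(nil)), q(Z)),  node(A, k) = node(q(V), k).
Decompose op/2: U = op(node(A, V), leaf(nil)),  Y = q(Z).
Bind U := op(node(A, V), leaf(nil)); substituting into the one remaining equation that mentions U gives: node(node(P, X1), q(q(op(node(A, V), leaf(nil))))) = node(node(leaf(k), node(k, k)), q(Z)).
Bind Y := q(Z); no other remaining equation mentions Y.
Decompose node/2: A = q(V),  k = k.
Bind A := q(V); substituting into the one remaining equation that mentions A gives: node(node(P, X1), q(q(op(node(q(V), V), leaf(nil))))) = node(node(leaf(k), node(k, k)), q(Z)). Substituting into the earlier binding gives U := op(node(q(V), V), leaf(nil)).
Delete trivial equation k = k.
Decompose op/2: q(op(V, nil)) = q(op(Y1, nil)),  leaf(q(q(nil))) = leaf(Y1).
Decompose q/1: op(V, nil) = op(Y1, nil).
Decompose op/2: V = Y1,  nil = nil.
Bind V := Y1; substituting into the one remaining equation that mentions V gives: node(node(P, X1), q(q(op(node(q(Y1), Y1), leaf(nil))))) = node(node(leaf(k), node(k, k)), q(Z)). Substituting into the earlier bindings gives U := op(node(q(Y1), Y1), leaf(nil)), A := q(Y1).
Delete trivial equation nil = nil.
Decompose leaf/1: q(q(nil)) = Y1.
Bind Y1 := q(q(nil)); substituting into the remaining equation gives: node(node(P, X1), q(q(op(node(q(q(q(nil))), q(q(nil))), leaf(nil))))) = node(node(leaf(k), node(k, k)), q(Z)). Substituting into the earlier bindings gives U := op(node(q(q(q(nil))), q(q(nil))), leaf(nil)), A := q(q(q(nil))), V := q(q(nil)).
Decompose node/2: node(P, X1) = node(leaf(k), node(k, k)),  q(q(op(node(q(q(q(nil))), q(q(nil))), leaf(nil)))) = q(Z).
Decompose node/2: P = leaf(k),  X1 = node(k, k).
Bind P := leaf(k); no other remaining equation mentions P.
Bind X1 := node(k, k); no other remaining equation mentions X1.
Decompose q/1: q(op(node(q(q(q(nil))), q(q(nil))), leaf(nil))) = Z.
Bind Z := q(op(node(q(q(q(nil))), q(q(nil))), leaf(nil))). Substituting into the earlier binding gives Y := q(q(op(node(q(q(q(nil))), q(q(nil))), leaf(nil)))).
MGU = { U = op(node(q(q(q(nil))), q(q(nil))), leaf(nil)), Y = q(q(op(node(q(q(q(nil))), q(q(nil))), leaf(nil)))), A = q(q(q(nil))), V = q(q(nil)), Y1 = q(q(nil)), P = leaf(k), X1 = node(k, k), Z = q(op(node(q(q(q(nil))), q(q(nil))), leaf(nil))) }, so U = op(node(q(q(q(nil))), q(q(nil))), leaf(nil)).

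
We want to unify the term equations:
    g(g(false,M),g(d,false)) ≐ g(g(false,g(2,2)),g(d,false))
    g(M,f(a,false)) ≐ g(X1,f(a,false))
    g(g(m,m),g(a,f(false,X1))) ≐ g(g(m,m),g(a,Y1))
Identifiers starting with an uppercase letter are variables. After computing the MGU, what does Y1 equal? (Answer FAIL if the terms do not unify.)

f(false,g(2,2))

Decompose g/2: g(false,M) ≐ g(false,g(2,2)),  g(d,false) ≐ g(d,false).
Decompose g/2: false ≐ false,  M ≐ g(2,2).
Delete trivial equation false ≐ false.
Bind M := g(2,2); substituting into the one remaining equation that mentions M gives: g(g(2,2),f(a,false)) ≐ g(X1,f(a,false)).
Delete trivial equation g(d,false) ≐ g(d,false).
Decompose g/2: g(2,2) ≐ X1,  f(a,false) ≐ f(a,false).
Bind X1 := g(2,2); substituting into the one remaining equation that mentions X1 gives: g(g(m,m),g(a,f(false,g(2,2)))) ≐ g(g(m,m),g(a,Y1)).
Delete trivial equation f(a,false) ≐ f(a,false).
Decompose g/2: g(m,m) ≐ g(m,m),  g(a,f(false,g(2,2))) ≐ g(a,Y1).
Delete trivial equation g(m,m) ≐ g(m,m).
Decompose g/2: a ≐ a,  f(false,g(2,2)) ≐ Y1.
Delete trivial equation a ≐ a.
Bind Y1 := f(false,g(2,2)).
MGU = { M := g(2,2), X1 := g(2,2), Y1 := f(false,g(2,2)) }, so Y1 := f(false,g(2,2)).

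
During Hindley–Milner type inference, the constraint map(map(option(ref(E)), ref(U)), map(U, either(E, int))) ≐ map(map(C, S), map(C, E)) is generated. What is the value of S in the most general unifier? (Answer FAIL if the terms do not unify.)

FAIL

Decompose map/2: map(option(ref(E)), ref(U)) ≐ map(C, S),  map(U, either(E, int)) ≐ map(C, E).
Decompose map/2: option(ref(E)) ≐ C,  ref(U) ≐ S.
Bind C := option(ref(E)); substituting into the one remaining equation that mentions C gives: map(U, either(E, int)) ≐ map(option(ref(E)), E).
Bind S := ref(U); no other remaining equation mentions S.
Decompose map/2: U ≐ option(ref(E)),  either(E, int) ≐ E.
Bind U := option(ref(E)); no other remaining equation mentions U. Substituting into the earlier binding gives S := ref(option(ref(E))).
Occurs check fails: E occurs in either(E, int); the equation E ≐ either(E, int) has no finite solution.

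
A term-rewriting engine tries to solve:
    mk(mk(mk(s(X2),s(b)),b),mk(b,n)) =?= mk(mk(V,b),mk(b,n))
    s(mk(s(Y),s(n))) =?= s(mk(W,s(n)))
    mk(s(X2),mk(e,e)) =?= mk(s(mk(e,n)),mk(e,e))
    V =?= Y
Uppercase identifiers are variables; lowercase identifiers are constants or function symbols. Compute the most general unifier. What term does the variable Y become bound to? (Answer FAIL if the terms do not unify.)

Decompose mk/2: mk(mk(s(X2),s(b)),b) =?= mk(V,b),  mk(b,n) =?= mk(b,n).
Decompose mk/2: mk(s(X2),s(b)) =?= V,  b =?= b.
Bind V := mk(s(X2),s(b)); substituting into the one remaining equation that mentions V gives: mk(s(X2),s(b)) =?= Y.
Delete trivial equation b =?= b.
Delete trivial equation mk(b,n) =?= mk(b,n).
Decompose s/1: mk(s(Y),s(n)) =?= mk(W,s(n)).
Decompose mk/2: s(Y) =?= W,  s(n) =?= s(n).
Bind W := s(Y); no other remaining equation mentions W.
Delete trivial equation s(n) =?= s(n).
Decompose mk/2: s(X2) =?= s(mk(e,n)),  mk(e,e) =?= mk(e,e).
Decompose s/1: X2 =?= mk(e,n).
Bind X2 := mk(e,n); substituting into the one remaining equation that mentions X2 gives: mk(s(mk(e,n)),s(b)) =?= Y. Substituting into the earlier binding gives V := mk(s(mk(e,n)),s(b)).
Delete trivial equation mk(e,e) =?= mk(e,e).
Bind Y := mk(s(mk(e,n)),s(b)). Substituting into the earlier binding gives W := s(mk(s(mk(e,n)),s(b))).
MGU = { V -> mk(s(mk(e,n)),s(b)), W -> s(mk(s(mk(e,n)),s(b))), X2 -> mk(e,n), Y -> mk(s(mk(e,n)),s(b)) }, so Y -> mk(s(mk(e,n)),s(b)).

mk(s(mk(e,n)),s(b))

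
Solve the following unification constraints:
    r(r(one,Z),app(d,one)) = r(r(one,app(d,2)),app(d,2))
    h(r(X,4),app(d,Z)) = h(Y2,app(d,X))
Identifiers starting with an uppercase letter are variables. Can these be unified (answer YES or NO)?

Decompose r/2: r(one,Z) = r(one,app(d,2)),  app(d,one) = app(d,2).
Decompose r/2: one = one,  Z = app(d,2).
Delete trivial equation one = one.
Bind Z := app(d,2); substituting into the one remaining equation that mentions Z gives: h(r(X,4),app(d,app(d,2))) = h(Y2,app(d,X)).
Decompose app/2: d = d,  one = 2.
Delete trivial equation d = d.
Clash: constants one and 2 differ; no unifier exists.

NO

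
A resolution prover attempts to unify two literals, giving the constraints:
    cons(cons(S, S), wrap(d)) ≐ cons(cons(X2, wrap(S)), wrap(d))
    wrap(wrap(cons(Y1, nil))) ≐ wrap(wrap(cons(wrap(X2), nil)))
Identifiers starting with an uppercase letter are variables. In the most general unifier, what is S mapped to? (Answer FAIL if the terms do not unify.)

FAIL

Decompose cons/2: cons(S, S) ≐ cons(X2, wrap(S)),  wrap(d) ≐ wrap(d).
Decompose cons/2: S ≐ X2,  S ≐ wrap(S).
Bind S := X2; substituting into the one remaining equation that mentions S gives: X2 ≐ wrap(X2).
Occurs check fails: X2 occurs in wrap(X2); the equation X2 ≐ wrap(X2) has no finite solution.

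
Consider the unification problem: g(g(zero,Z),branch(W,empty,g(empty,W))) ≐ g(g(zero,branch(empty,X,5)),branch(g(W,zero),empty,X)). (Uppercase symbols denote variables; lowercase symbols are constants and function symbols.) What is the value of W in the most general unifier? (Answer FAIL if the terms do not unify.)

Decompose g/2: g(zero,Z) ≐ g(zero,branch(empty,X,5)),  branch(W,empty,g(empty,W)) ≐ branch(g(W,zero),empty,X).
Decompose g/2: zero ≐ zero,  Z ≐ branch(empty,X,5).
Delete trivial equation zero ≐ zero.
Bind Z := branch(empty,X,5); no other remaining equation mentions Z.
Decompose branch/3: W ≐ g(W,zero),  empty ≐ empty,  g(empty,W) ≐ X.
Occurs check fails: W occurs in g(W,zero); the equation W ≐ g(W,zero) has no finite solution.

FAIL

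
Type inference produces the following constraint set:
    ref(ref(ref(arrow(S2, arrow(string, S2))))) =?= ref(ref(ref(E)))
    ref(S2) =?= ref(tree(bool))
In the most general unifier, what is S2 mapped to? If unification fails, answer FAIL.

Decompose ref/1: ref(ref(arrow(S2, arrow(string, S2)))) =?= ref(ref(E)).
Decompose ref/1: ref(arrow(S2, arrow(string, S2))) =?= ref(E).
Decompose ref/1: arrow(S2, arrow(string, S2)) =?= E.
Bind E := arrow(S2, arrow(string, S2)); no other remaining equation mentions E.
Decompose ref/1: S2 =?= tree(bool).
Bind S2 := tree(bool). Substituting into the earlier binding gives E := arrow(tree(bool), arrow(string, tree(bool))).
MGU = { E ↦ arrow(tree(bool), arrow(string, tree(bool))), S2 ↦ tree(bool) }, so S2 ↦ tree(bool).

tree(bool)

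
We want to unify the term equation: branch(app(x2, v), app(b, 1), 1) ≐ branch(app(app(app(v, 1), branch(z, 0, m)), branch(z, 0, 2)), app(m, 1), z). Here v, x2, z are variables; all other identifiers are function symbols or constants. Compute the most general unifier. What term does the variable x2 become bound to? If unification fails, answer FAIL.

FAIL

Decompose branch/3: app(x2, v) ≐ app(app(app(v, 1), branch(z, 0, m)), branch(z, 0, 2)),  app(b, 1) ≐ app(m, 1),  1 ≐ z.
Decompose app/2: x2 ≐ app(app(v, 1), branch(z, 0, m)),  v ≐ branch(z, 0, 2).
Bind x2 := app(app(v, 1), branch(z, 0, m)); no other remaining equation mentions x2.
Bind v := branch(z, 0, 2); no other remaining equation mentions v. Substituting into the earlier binding gives x2 := app(app(branch(z, 0, 2), 1), branch(z, 0, m)).
Decompose app/2: b ≐ m,  1 ≐ 1.
Clash: constants b and m differ; no unifier exists.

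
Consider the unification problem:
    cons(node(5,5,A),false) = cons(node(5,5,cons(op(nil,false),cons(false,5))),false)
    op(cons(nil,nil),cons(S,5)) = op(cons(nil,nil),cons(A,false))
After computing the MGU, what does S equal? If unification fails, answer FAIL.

Decompose cons/2: node(5,5,A) = node(5,5,cons(op(nil,false),cons(false,5))),  false = false.
Decompose node/3: 5 = 5,  5 = 5,  A = cons(op(nil,false),cons(false,5)).
Delete trivial equation 5 = 5.
Delete trivial equation 5 = 5.
Bind A := cons(op(nil,false),cons(false,5)); substituting into the one remaining equation that mentions A gives: op(cons(nil,nil),cons(S,5)) = op(cons(nil,nil),cons(cons(op(nil,false),cons(false,5)),false)).
Delete trivial equation false = false.
Decompose op/2: cons(nil,nil) = cons(nil,nil),  cons(S,5) = cons(cons(op(nil,false),cons(false,5)),false).
Delete trivial equation cons(nil,nil) = cons(nil,nil).
Decompose cons/2: S = cons(op(nil,false),cons(false,5)),  5 = false.
Bind S := cons(op(nil,false),cons(false,5)); no other remaining equation mentions S.
Clash: constants 5 and false differ; no unifier exists.

FAIL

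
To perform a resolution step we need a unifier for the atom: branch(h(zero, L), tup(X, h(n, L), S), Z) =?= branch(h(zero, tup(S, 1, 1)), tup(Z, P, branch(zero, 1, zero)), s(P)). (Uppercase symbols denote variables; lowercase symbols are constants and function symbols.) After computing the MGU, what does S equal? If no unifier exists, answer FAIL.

branch(zero, 1, zero)

Decompose branch/3: h(zero, L) =?= h(zero, tup(S, 1, 1)),  tup(X, h(n, L), S) =?= tup(Z, P, branch(zero, 1, zero)),  Z =?= s(P).
Decompose h/2: zero =?= zero,  L =?= tup(S, 1, 1).
Delete trivial equation zero =?= zero.
Bind L := tup(S, 1, 1); substituting into the one remaining equation that mentions L gives: tup(X, h(n, tup(S, 1, 1)), S) =?= tup(Z, P, branch(zero, 1, zero)).
Decompose tup/3: X =?= Z,  h(n, tup(S, 1, 1)) =?= P,  S =?= branch(zero, 1, zero).
Bind X := Z; no other remaining equation mentions X.
Bind P := h(n, tup(S, 1, 1)); substituting into the one remaining equation that mentions P gives: Z =?= s(h(n, tup(S, 1, 1))).
Bind S := branch(zero, 1, zero); substituting into the remaining equation gives: Z =?= s(h(n, tup(branch(zero, 1, zero), 1, 1))). Substituting into the earlier bindings gives L := tup(branch(zero, 1, zero), 1, 1), P := h(n, tup(branch(zero, 1, zero), 1, 1)).
Bind Z := s(h(n, tup(branch(zero, 1, zero), 1, 1))). Substituting into the earlier binding gives X := s(h(n, tup(branch(zero, 1, zero), 1, 1))).
MGU = { L ↦ tup(branch(zero, 1, zero), 1, 1), X ↦ s(h(n, tup(branch(zero, 1, zero), 1, 1))), P ↦ h(n, tup(branch(zero, 1, zero), 1, 1)), S ↦ branch(zero, 1, zero), Z ↦ s(h(n, tup(branch(zero, 1, zero), 1, 1))) }, so S ↦ branch(zero, 1, zero).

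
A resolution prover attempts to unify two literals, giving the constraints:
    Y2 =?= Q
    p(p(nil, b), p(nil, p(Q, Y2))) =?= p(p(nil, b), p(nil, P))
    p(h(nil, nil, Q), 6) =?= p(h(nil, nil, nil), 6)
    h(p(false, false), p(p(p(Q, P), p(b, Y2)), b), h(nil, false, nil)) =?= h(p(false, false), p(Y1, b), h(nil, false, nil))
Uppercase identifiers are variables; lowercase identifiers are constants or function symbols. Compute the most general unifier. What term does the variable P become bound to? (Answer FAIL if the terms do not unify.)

p(nil, nil)

Bind Y2 := Q; substituting into the 2 remaining equations that mention Y2 gives: p(p(nil, b), p(nil, p(Q, Q))) =?= p(p(nil, b), p(nil, P)),  h(p(false, false), p(p(p(Q, P), p(b, Q)), b), h(nil, false, nil)) =?= h(p(false, false), p(Y1, b), h(nil, false, nil)).
Decompose p/2: p(nil, b) =?= p(nil, b),  p(nil, p(Q, Q)) =?= p(nil, P).
Delete trivial equation p(nil, b) =?= p(nil, b).
Decompose p/2: nil =?= nil,  p(Q, Q) =?= P.
Delete trivial equation nil =?= nil.
Bind P := p(Q, Q); substituting into the one remaining equation that mentions P gives: h(p(false, false), p(p(p(Q, p(Q, Q)), p(b, Q)), b), h(nil, false, nil)) =?= h(p(false, false), p(Y1, b), h(nil, false, nil)).
Decompose p/2: h(nil, nil, Q) =?= h(nil, nil, nil),  6 =?= 6.
Decompose h/3: nil =?= nil,  nil =?= nil,  Q =?= nil.
Delete trivial equation nil =?= nil.
Delete trivial equation nil =?= nil.
Bind Q := nil; substituting into the one remaining equation that mentions Q gives: h(p(false, false), p(p(p(nil, p(nil, nil)), p(b, nil)), b), h(nil, false, nil)) =?= h(p(false, false), p(Y1, b), h(nil, false, nil)). Substituting into the earlier bindings gives Y2 := nil, P := p(nil, nil).
Delete trivial equation 6 =?= 6.
Decompose h/3: p(false, false) =?= p(false, false),  p(p(p(nil, p(nil, nil)), p(b, nil)), b) =?= p(Y1, b),  h(nil, false, nil) =?= h(nil, false, nil).
Delete trivial equation p(false, false) =?= p(false, false).
Decompose p/2: p(p(nil, p(nil, nil)), p(b, nil)) =?= Y1,  b =?= b.
Bind Y1 := p(p(nil, p(nil, nil)), p(b, nil)); no other remaining equation mentions Y1.
Delete trivial equation b =?= b.
Delete trivial equation h(nil, false, nil) =?= h(nil, false, nil).
MGU = { Y2 ↦ nil, P ↦ p(nil, nil), Q ↦ nil, Y1 ↦ p(p(nil, p(nil, nil)), p(b, nil)) }, so P ↦ p(nil, nil).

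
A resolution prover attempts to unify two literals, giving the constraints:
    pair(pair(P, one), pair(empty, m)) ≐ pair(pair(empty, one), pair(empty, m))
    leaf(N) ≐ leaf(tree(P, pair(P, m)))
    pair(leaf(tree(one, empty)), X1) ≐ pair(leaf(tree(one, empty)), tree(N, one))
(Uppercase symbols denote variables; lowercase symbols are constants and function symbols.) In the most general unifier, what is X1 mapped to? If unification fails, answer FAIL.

tree(tree(empty, pair(empty, m)), one)

Decompose pair/2: pair(P, one) ≐ pair(empty, one),  pair(empty, m) ≐ pair(empty, m).
Decompose pair/2: P ≐ empty,  one ≐ one.
Bind P := empty; substituting into the one remaining equation that mentions P gives: leaf(N) ≐ leaf(tree(empty, pair(empty, m))).
Delete trivial equation one ≐ one.
Delete trivial equation pair(empty, m) ≐ pair(empty, m).
Decompose leaf/1: N ≐ tree(empty, pair(empty, m)).
Bind N := tree(empty, pair(empty, m)); substituting into the remaining equation gives: pair(leaf(tree(one, empty)), X1) ≐ pair(leaf(tree(one, empty)), tree(tree(empty, pair(empty, m)), one)).
Decompose pair/2: leaf(tree(one, empty)) ≐ leaf(tree(one, empty)),  X1 ≐ tree(tree(empty, pair(empty, m)), one).
Delete trivial equation leaf(tree(one, empty)) ≐ leaf(tree(one, empty)).
Bind X1 := tree(tree(empty, pair(empty, m)), one).
MGU = { P ↦ empty, N ↦ tree(empty, pair(empty, m)), X1 ↦ tree(tree(empty, pair(empty, m)), one) }, so X1 ↦ tree(tree(empty, pair(empty, m)), one).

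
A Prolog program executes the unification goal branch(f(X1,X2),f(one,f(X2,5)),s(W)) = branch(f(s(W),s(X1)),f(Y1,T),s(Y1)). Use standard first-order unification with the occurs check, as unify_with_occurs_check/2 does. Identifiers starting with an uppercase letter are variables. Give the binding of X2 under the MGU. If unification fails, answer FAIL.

s(s(one))

Decompose branch/3: f(X1,X2) = f(s(W),s(X1)),  f(one,f(X2,5)) = f(Y1,T),  s(W) = s(Y1).
Decompose f/2: X1 = s(W),  X2 = s(X1).
Bind X1 := s(W); substituting into the one remaining equation that mentions X1 gives: X2 = s(s(W)).
Bind X2 := s(s(W)); substituting into the one remaining equation that mentions X2 gives: f(one,f(s(s(W)),5)) = f(Y1,T).
Decompose f/2: one = Y1,  f(s(s(W)),5) = T.
Bind Y1 := one; substituting into the one remaining equation that mentions Y1 gives: s(W) = s(one).
Bind T := f(s(s(W)),5); no other remaining equation mentions T.
Decompose s/1: W = one.
Bind W := one. Substituting into the earlier bindings gives X1 := s(one), X2 := s(s(one)), T := f(s(s(one)),5).
MGU = { X1 = s(one), X2 = s(s(one)), Y1 = one, T = f(s(s(one)),5), W = one }, so X2 = s(s(one)).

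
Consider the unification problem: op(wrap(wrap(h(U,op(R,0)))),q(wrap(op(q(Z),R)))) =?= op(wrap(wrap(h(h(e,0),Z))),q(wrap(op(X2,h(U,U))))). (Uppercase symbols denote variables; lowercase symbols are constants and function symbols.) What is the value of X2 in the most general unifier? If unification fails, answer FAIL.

Decompose op/2: wrap(wrap(h(U,op(R,0)))) =?= wrap(wrap(h(h(e,0),Z))),  q(wrap(op(q(Z),R))) =?= q(wrap(op(X2,h(U,U)))).
Decompose wrap/1: wrap(h(U,op(R,0))) =?= wrap(h(h(e,0),Z)).
Decompose wrap/1: h(U,op(R,0)) =?= h(h(e,0),Z).
Decompose h/2: U =?= h(e,0),  op(R,0) =?= Z.
Bind U := h(e,0); substituting into the one remaining equation that mentions U gives: q(wrap(op(q(Z),R))) =?= q(wrap(op(X2,h(h(e,0),h(e,0))))).
Bind Z := op(R,0); substituting into the remaining equation gives: q(wrap(op(q(op(R,0)),R))) =?= q(wrap(op(X2,h(h(e,0),h(e,0))))).
Decompose q/1: wrap(op(q(op(R,0)),R)) =?= wrap(op(X2,h(h(e,0),h(e,0)))).
Decompose wrap/1: op(q(op(R,0)),R) =?= op(X2,h(h(e,0),h(e,0))).
Decompose op/2: q(op(R,0)) =?= X2,  R =?= h(h(e,0),h(e,0)).
Bind X2 := q(op(R,0)); no other remaining equation mentions X2.
Bind R := h(h(e,0),h(e,0)). Substituting into the earlier bindings gives Z := op(h(h(e,0),h(e,0)),0), X2 := q(op(h(h(e,0),h(e,0)),0)).
MGU = { U ↦ h(e,0), Z ↦ op(h(h(e,0),h(e,0)),0), X2 ↦ q(op(h(h(e,0),h(e,0)),0)), R ↦ h(h(e,0),h(e,0)) }, so X2 ↦ q(op(h(h(e,0),h(e,0)),0)).

q(op(h(h(e,0),h(e,0)),0))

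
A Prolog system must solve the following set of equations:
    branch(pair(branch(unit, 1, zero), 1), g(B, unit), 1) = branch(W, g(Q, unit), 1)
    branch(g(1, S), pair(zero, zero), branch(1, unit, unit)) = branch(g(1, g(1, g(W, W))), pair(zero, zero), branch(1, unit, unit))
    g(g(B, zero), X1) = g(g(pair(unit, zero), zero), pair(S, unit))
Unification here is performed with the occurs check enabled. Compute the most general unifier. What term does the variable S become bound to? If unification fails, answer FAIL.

Decompose branch/3: pair(branch(unit, 1, zero), 1) = W,  g(B, unit) = g(Q, unit),  1 = 1.
Bind W := pair(branch(unit, 1, zero), 1); substituting into the one remaining equation that mentions W gives: branch(g(1, S), pair(zero, zero), branch(1, unit, unit)) = branch(g(1, g(1, g(pair(branch(unit, 1, zero), 1), pair(branch(unit, 1, zero), 1)))), pair(zero, zero), branch(1, unit, unit)).
Decompose g/2: B = Q,  unit = unit.
Bind B := Q; substituting into the one remaining equation that mentions B gives: g(g(Q, zero), X1) = g(g(pair(unit, zero), zero), pair(S, unit)).
Delete trivial equation unit = unit.
Delete trivial equation 1 = 1.
Decompose branch/3: g(1, S) = g(1, g(1, g(pair(branch(unit, 1, zero), 1), pair(branch(unit, 1, zero), 1)))),  pair(zero, zero) = pair(zero, zero),  branch(1, unit, unit) = branch(1, unit, unit).
Decompose g/2: 1 = 1,  S = g(1, g(pair(branch(unit, 1, zero), 1), pair(branch(unit, 1, zero), 1))).
Delete trivial equation 1 = 1.
Bind S := g(1, g(pair(branch(unit, 1, zero), 1), pair(branch(unit, 1, zero), 1))); substituting into the one remaining equation that mentions S gives: g(g(Q, zero), X1) = g(g(pair(unit, zero), zero), pair(g(1, g(pair(branch(unit, 1, zero), 1), pair(branch(unit, 1, zero), 1))), unit)).
Delete trivial equation pair(zero, zero) = pair(zero, zero).
Delete trivial equation branch(1, unit, unit) = branch(1, unit, unit).
Decompose g/2: g(Q, zero) = g(pair(unit, zero), zero),  X1 = pair(g(1, g(pair(branch(unit, 1, zero), 1), pair(branch(unit, 1, zero), 1))), unit).
Decompose g/2: Q = pair(unit, zero),  zero = zero.
Bind Q := pair(unit, zero); no other remaining equation mentions Q. Substituting into the earlier binding gives B := pair(unit, zero).
Delete trivial equation zero = zero.
Bind X1 := pair(g(1, g(pair(branch(unit, 1, zero), 1), pair(branch(unit, 1, zero), 1))), unit).
MGU = { W -> pair(branch(unit, 1, zero), 1), B -> pair(unit, zero), S -> g(1, g(pair(branch(unit, 1, zero), 1), pair(branch(unit, 1, zero), 1))), Q -> pair(unit, zero), X1 -> pair(g(1, g(pair(branch(unit, 1, zero), 1), pair(branch(unit, 1, zero), 1))), unit) }, so S -> g(1, g(pair(branch(unit, 1, zero), 1), pair(branch(unit, 1, zero), 1))).

g(1, g(pair(branch(unit, 1, zero), 1), pair(branch(unit, 1, zero), 1)))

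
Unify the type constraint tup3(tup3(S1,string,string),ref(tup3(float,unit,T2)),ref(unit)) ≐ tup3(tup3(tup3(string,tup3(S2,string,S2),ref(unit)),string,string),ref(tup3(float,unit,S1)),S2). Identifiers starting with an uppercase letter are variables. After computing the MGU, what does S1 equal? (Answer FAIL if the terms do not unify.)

Decompose tup3/3: tup3(S1,string,string) ≐ tup3(tup3(string,tup3(S2,string,S2),ref(unit)),string,string),  ref(tup3(float,unit,T2)) ≐ ref(tup3(float,unit,S1)),  ref(unit) ≐ S2.
Decompose tup3/3: S1 ≐ tup3(string,tup3(S2,string,S2),ref(unit)),  string ≐ string,  string ≐ string.
Bind S1 := tup3(string,tup3(S2,string,S2),ref(unit)); substituting into the one remaining equation that mentions S1 gives: ref(tup3(float,unit,T2)) ≐ ref(tup3(float,unit,tup3(string,tup3(S2,string,S2),ref(unit)))).
Delete trivial equation string ≐ string.
Delete trivial equation string ≐ string.
Decompose ref/1: tup3(float,unit,T2) ≐ tup3(float,unit,tup3(string,tup3(S2,string,S2),ref(unit))).
Decompose tup3/3: float ≐ float,  unit ≐ unit,  T2 ≐ tup3(string,tup3(S2,string,S2),ref(unit)).
Delete trivial equation float ≐ float.
Delete trivial equation unit ≐ unit.
Bind T2 := tup3(string,tup3(S2,string,S2),ref(unit)); no other remaining equation mentions T2.
Bind S2 := ref(unit). Substituting into the earlier bindings gives S1 := tup3(string,tup3(ref(unit),string,ref(unit)),ref(unit)), T2 := tup3(string,tup3(ref(unit),string,ref(unit)),ref(unit)).
MGU = { S1 ↦ tup3(string,tup3(ref(unit),string,ref(unit)),ref(unit)), T2 ↦ tup3(string,tup3(ref(unit),string,ref(unit)),ref(unit)), S2 ↦ ref(unit) }, so S1 ↦ tup3(string,tup3(ref(unit),string,ref(unit)),ref(unit)).

tup3(string,tup3(ref(unit),string,ref(unit)),ref(unit))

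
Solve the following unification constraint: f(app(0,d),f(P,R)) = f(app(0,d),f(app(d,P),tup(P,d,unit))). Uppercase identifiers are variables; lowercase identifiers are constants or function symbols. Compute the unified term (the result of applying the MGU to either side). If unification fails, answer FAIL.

FAIL

Decompose f/2: app(0,d) = app(0,d),  f(P,R) = f(app(d,P),tup(P,d,unit)).
Delete trivial equation app(0,d) = app(0,d).
Decompose f/2: P = app(d,P),  R = tup(P,d,unit).
Occurs check fails: P occurs in app(d,P); the equation P = app(d,P) has no finite solution.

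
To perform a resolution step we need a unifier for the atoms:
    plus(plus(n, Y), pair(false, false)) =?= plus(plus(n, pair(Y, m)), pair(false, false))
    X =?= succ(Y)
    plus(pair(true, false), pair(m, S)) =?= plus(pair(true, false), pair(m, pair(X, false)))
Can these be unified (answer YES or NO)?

NO

Decompose plus/2: plus(n, Y) =?= plus(n, pair(Y, m)),  pair(false, false) =?= pair(false, false).
Decompose plus/2: n =?= n,  Y =?= pair(Y, m).
Delete trivial equation n =?= n.
Occurs check fails: Y occurs in pair(Y, m); the equation Y =?= pair(Y, m) has no finite solution.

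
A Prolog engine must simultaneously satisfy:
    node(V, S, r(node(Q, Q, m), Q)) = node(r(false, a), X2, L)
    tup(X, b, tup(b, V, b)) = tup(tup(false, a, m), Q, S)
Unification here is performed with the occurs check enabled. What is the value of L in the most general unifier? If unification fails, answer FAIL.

r(node(b, b, m), b)

Decompose node/3: V = r(false, a),  S = X2,  r(node(Q, Q, m), Q) = L.
Bind V := r(false, a); substituting into the one remaining equation that mentions V gives: tup(X, b, tup(b, r(false, a), b)) = tup(tup(false, a, m), Q, S).
Bind S := X2; substituting into the one remaining equation that mentions S gives: tup(X, b, tup(b, r(false, a), b)) = tup(tup(false, a, m), Q, X2).
Bind L := r(node(Q, Q, m), Q); no other remaining equation mentions L.
Decompose tup/3: X = tup(false, a, m),  b = Q,  tup(b, r(false, a), b) = X2.
Bind X := tup(false, a, m); no other remaining equation mentions X.
Bind Q := b; no other remaining equation mentions Q. Substituting into the earlier binding gives L := r(node(b, b, m), b).
Bind X2 := tup(b, r(false, a), b). Substituting into the earlier binding gives S := tup(b, r(false, a), b).
MGU = { V -> r(false, a), S -> tup(b, r(false, a), b), L -> r(node(b, b, m), b), X -> tup(false, a, m), Q -> b, X2 -> tup(b, r(false, a), b) }, so L -> r(node(b, b, m), b).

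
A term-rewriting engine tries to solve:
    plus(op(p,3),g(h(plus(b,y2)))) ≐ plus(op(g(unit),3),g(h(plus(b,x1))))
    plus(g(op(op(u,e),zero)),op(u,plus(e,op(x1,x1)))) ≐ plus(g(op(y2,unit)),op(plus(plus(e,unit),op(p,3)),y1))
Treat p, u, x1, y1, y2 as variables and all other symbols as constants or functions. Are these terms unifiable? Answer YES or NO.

Decompose plus/2: op(p,3) ≐ op(g(unit),3),  g(h(plus(b,y2))) ≐ g(h(plus(b,x1))).
Decompose op/2: p ≐ g(unit),  3 ≐ 3.
Bind p := g(unit); substituting into the one remaining equation that mentions p gives: plus(g(op(op(u,e),zero)),op(u,plus(e,op(x1,x1)))) ≐ plus(g(op(y2,unit)),op(plus(plus(e,unit),op(g(unit),3)),y1)).
Delete trivial equation 3 ≐ 3.
Decompose g/1: h(plus(b,y2)) ≐ h(plus(b,x1)).
Decompose h/1: plus(b,y2) ≐ plus(b,x1).
Decompose plus/2: b ≐ b,  y2 ≐ x1.
Delete trivial equation b ≐ b.
Bind y2 := x1; substituting into the remaining equation gives: plus(g(op(op(u,e),zero)),op(u,plus(e,op(x1,x1)))) ≐ plus(g(op(x1,unit)),op(plus(plus(e,unit),op(g(unit),3)),y1)).
Decompose plus/2: g(op(op(u,e),zero)) ≐ g(op(x1,unit)),  op(u,plus(e,op(x1,x1))) ≐ op(plus(plus(e,unit),op(g(unit),3)),y1).
Decompose g/1: op(op(u,e),zero) ≐ op(x1,unit).
Decompose op/2: op(u,e) ≐ x1,  zero ≐ unit.
Bind x1 := op(u,e); substituting into the one remaining equation that mentions x1 gives: op(u,plus(e,op(op(u,e),op(u,e)))) ≐ op(plus(plus(e,unit),op(g(unit),3)),y1). Substituting into the earlier binding gives y2 := op(u,e).
Clash: constants zero and unit differ; no unifier exists.

NO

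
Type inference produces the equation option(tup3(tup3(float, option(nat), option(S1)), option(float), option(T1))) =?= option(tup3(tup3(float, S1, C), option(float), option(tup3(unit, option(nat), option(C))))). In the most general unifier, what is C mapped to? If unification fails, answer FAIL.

Decompose option/1: tup3(tup3(float, option(nat), option(S1)), option(float), option(T1)) =?= tup3(tup3(float, S1, C), option(float), option(tup3(unit, option(nat), option(C)))).
Decompose tup3/3: tup3(float, option(nat), option(S1)) =?= tup3(float, S1, C),  option(float) =?= option(float),  option(T1) =?= option(tup3(unit, option(nat), option(C))).
Decompose tup3/3: float =?= float,  option(nat) =?= S1,  option(S1) =?= C.
Delete trivial equation float =?= float.
Bind S1 := option(nat); substituting into the one remaining equation that mentions S1 gives: option(option(nat)) =?= C.
Bind C := option(option(nat)); substituting into the one remaining equation that mentions C gives: option(T1) =?= option(tup3(unit, option(nat), option(option(option(nat))))).
Delete trivial equation option(float) =?= option(float).
Decompose option/1: T1 =?= tup3(unit, option(nat), option(option(option(nat)))).
Bind T1 := tup3(unit, option(nat), option(option(option(nat)))).
MGU = { S1 := option(nat), C := option(option(nat)), T1 := tup3(unit, option(nat), option(option(option(nat)))) }, so C := option(option(nat)).

option(option(nat))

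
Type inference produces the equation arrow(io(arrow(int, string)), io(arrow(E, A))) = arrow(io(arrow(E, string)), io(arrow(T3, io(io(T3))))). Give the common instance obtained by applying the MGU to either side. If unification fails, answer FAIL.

Decompose arrow/2: io(arrow(int, string)) = io(arrow(E, string)),  io(arrow(E, A)) = io(arrow(T3, io(io(T3)))).
Decompose io/1: arrow(int, string) = arrow(E, string).
Decompose arrow/2: int = E,  string = string.
Bind E := int; substituting into the one remaining equation that mentions E gives: io(arrow(int, A)) = io(arrow(T3, io(io(T3)))).
Delete trivial equation string = string.
Decompose io/1: arrow(int, A) = arrow(T3, io(io(T3))).
Decompose arrow/2: int = T3,  A = io(io(T3)).
Bind T3 := int; substituting into the remaining equation gives: A = io(io(int)).
Bind A := io(io(int)).
Applying the MGU to either side gives arrow(io(arrow(int, string)), io(arrow(int, io(io(int))))).

arrow(io(arrow(int, string)), io(arrow(int, io(io(int)))))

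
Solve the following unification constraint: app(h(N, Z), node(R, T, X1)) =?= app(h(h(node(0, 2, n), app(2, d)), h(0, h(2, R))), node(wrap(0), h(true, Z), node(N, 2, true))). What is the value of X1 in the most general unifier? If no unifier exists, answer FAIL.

Decompose app/2: h(N, Z) =?= h(h(node(0, 2, n), app(2, d)), h(0, h(2, R))),  node(R, T, X1) =?= node(wrap(0), h(true, Z), node(N, 2, true)).
Decompose h/2: N =?= h(node(0, 2, n), app(2, d)),  Z =?= h(0, h(2, R)).
Bind N := h(node(0, 2, n), app(2, d)); substituting into the one remaining equation that mentions N gives: node(R, T, X1) =?= node(wrap(0), h(true, Z), node(h(node(0, 2, n), app(2, d)), 2, true)).
Bind Z := h(0, h(2, R)); substituting into the remaining equation gives: node(R, T, X1) =?= node(wrap(0), h(true, h(0, h(2, R))), node(h(node(0, 2, n), app(2, d)), 2, true)).
Decompose node/3: R =?= wrap(0),  T =?= h(true, h(0, h(2, R))),  X1 =?= node(h(node(0, 2, n), app(2, d)), 2, true).
Bind R := wrap(0); substituting into the one remaining equation that mentions R gives: T =?= h(true, h(0, h(2, wrap(0)))). Substituting into the earlier binding gives Z := h(0, h(2, wrap(0))).
Bind T := h(true, h(0, h(2, wrap(0)))); no other remaining equation mentions T.
Bind X1 := node(h(node(0, 2, n), app(2, d)), 2, true).
MGU = { N ↦ h(node(0, 2, n), app(2, d)), Z ↦ h(0, h(2, wrap(0))), R ↦ wrap(0), T ↦ h(true, h(0, h(2, wrap(0)))), X1 ↦ node(h(node(0, 2, n), app(2, d)), 2, true) }, so X1 ↦ node(h(node(0, 2, n), app(2, d)), 2, true).

node(h(node(0, 2, n), app(2, d)), 2, true)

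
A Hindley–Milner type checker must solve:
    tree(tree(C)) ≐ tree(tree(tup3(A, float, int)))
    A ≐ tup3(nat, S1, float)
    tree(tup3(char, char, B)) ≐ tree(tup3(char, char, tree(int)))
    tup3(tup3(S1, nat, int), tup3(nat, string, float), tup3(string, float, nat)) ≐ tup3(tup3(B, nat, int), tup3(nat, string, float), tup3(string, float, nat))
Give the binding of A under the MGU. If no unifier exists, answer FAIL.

Decompose tree/1: tree(C) ≐ tree(tup3(A, float, int)).
Decompose tree/1: C ≐ tup3(A, float, int).
Bind C := tup3(A, float, int); no other remaining equation mentions C.
Bind A := tup3(nat, S1, float); no other remaining equation mentions A. Substituting into the earlier binding gives C := tup3(tup3(nat, S1, float), float, int).
Decompose tree/1: tup3(char, char, B) ≐ tup3(char, char, tree(int)).
Decompose tup3/3: char ≐ char,  char ≐ char,  B ≐ tree(int).
Delete trivial equation char ≐ char.
Delete trivial equation char ≐ char.
Bind B := tree(int); substituting into the remaining equation gives: tup3(tup3(S1, nat, int), tup3(nat, string, float), tup3(string, float, nat)) ≐ tup3(tup3(tree(int), nat, int), tup3(nat, string, float), tup3(string, float, nat)).
Decompose tup3/3: tup3(S1, nat, int) ≐ tup3(tree(int), nat, int),  tup3(nat, string, float) ≐ tup3(nat, string, float),  tup3(string, float, nat) ≐ tup3(string, float, nat).
Decompose tup3/3: S1 ≐ tree(int),  nat ≐ nat,  int ≐ int.
Bind S1 := tree(int); no other remaining equation mentions S1. Substituting into the earlier bindings gives C := tup3(tup3(nat, tree(int), float), float, int), A := tup3(nat, tree(int), float).
Delete trivial equation nat ≐ nat.
Delete trivial equation int ≐ int.
Delete trivial equation tup3(nat, string, float) ≐ tup3(nat, string, float).
Delete trivial equation tup3(string, float, nat) ≐ tup3(string, float, nat).
MGU = { C -> tup3(tup3(nat, tree(int), float), float, int), A -> tup3(nat, tree(int), float), B -> tree(int), S1 -> tree(int) }, so A -> tup3(nat, tree(int), float).

tup3(nat, tree(int), float)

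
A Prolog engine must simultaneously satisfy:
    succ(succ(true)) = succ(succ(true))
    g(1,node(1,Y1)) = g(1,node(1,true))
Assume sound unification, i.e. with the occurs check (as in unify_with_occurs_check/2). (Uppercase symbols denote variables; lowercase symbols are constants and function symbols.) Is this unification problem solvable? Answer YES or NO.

Delete trivial equation succ(succ(true)) = succ(succ(true)).
Decompose g/2: 1 = 1,  node(1,Y1) = node(1,true).
Delete trivial equation 1 = 1.
Decompose node/2: 1 = 1,  Y1 = true.
Delete trivial equation 1 = 1.
Bind Y1 := true.
No equations remain and no clash or occurs-check failure arose, so a unifier exists.

YES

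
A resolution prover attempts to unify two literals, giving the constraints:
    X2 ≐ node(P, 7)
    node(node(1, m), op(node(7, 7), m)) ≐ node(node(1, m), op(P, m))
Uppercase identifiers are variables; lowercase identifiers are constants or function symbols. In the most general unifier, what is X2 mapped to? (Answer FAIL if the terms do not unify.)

Bind X2 := node(P, 7); no other remaining equation mentions X2.
Decompose node/2: node(1, m) ≐ node(1, m),  op(node(7, 7), m) ≐ op(P, m).
Delete trivial equation node(1, m) ≐ node(1, m).
Decompose op/2: node(7, 7) ≐ P,  m ≐ m.
Bind P := node(7, 7); no other remaining equation mentions P. Substituting into the earlier binding gives X2 := node(node(7, 7), 7).
Delete trivial equation m ≐ m.
MGU = { X2 := node(node(7, 7), 7), P := node(7, 7) }, so X2 := node(node(7, 7), 7).

node(node(7, 7), 7)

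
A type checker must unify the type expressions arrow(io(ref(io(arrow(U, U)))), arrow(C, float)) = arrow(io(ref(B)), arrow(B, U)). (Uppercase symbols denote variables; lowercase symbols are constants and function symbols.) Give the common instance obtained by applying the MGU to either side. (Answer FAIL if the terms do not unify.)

arrow(io(ref(io(arrow(float, float)))), arrow(io(arrow(float, float)), float))

Decompose arrow/2: io(ref(io(arrow(U, U)))) = io(ref(B)),  arrow(C, float) = arrow(B, U).
Decompose io/1: ref(io(arrow(U, U))) = ref(B).
Decompose ref/1: io(arrow(U, U)) = B.
Bind B := io(arrow(U, U)); substituting into the remaining equation gives: arrow(C, float) = arrow(io(arrow(U, U)), U).
Decompose arrow/2: C = io(arrow(U, U)),  float = U.
Bind C := io(arrow(U, U)); no other remaining equation mentions C.
Bind U := float. Substituting into the earlier bindings gives B := io(arrow(float, float)), C := io(arrow(float, float)).
Applying the MGU to either side gives arrow(io(ref(io(arrow(float, float)))), arrow(io(arrow(float, float)), float)).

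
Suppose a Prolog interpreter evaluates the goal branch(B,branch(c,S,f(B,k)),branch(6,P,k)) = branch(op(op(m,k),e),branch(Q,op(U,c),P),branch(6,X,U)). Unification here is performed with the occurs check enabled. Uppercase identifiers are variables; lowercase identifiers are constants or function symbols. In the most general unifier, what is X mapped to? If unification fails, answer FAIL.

Decompose branch/3: B = op(op(m,k),e),  branch(c,S,f(B,k)) = branch(Q,op(U,c),P),  branch(6,P,k) = branch(6,X,U).
Bind B := op(op(m,k),e); substituting into the one remaining equation that mentions B gives: branch(c,S,f(op(op(m,k),e),k)) = branch(Q,op(U,c),P).
Decompose branch/3: c = Q,  S = op(U,c),  f(op(op(m,k),e),k) = P.
Bind Q := c; no other remaining equation mentions Q.
Bind S := op(U,c); no other remaining equation mentions S.
Bind P := f(op(op(m,k),e),k); substituting into the remaining equation gives: branch(6,f(op(op(m,k),e),k),k) = branch(6,X,U).
Decompose branch/3: 6 = 6,  f(op(op(m,k),e),k) = X,  k = U.
Delete trivial equation 6 = 6.
Bind X := f(op(op(m,k),e),k); no other remaining equation mentions X.
Bind U := k. Substituting into the earlier binding gives S := op(k,c).
MGU = { B = op(op(m,k),e), Q = c, S = op(k,c), P = f(op(op(m,k),e),k), X = f(op(op(m,k),e),k), U = k }, so X = f(op(op(m,k),e),k).

f(op(op(m,k),e),k)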